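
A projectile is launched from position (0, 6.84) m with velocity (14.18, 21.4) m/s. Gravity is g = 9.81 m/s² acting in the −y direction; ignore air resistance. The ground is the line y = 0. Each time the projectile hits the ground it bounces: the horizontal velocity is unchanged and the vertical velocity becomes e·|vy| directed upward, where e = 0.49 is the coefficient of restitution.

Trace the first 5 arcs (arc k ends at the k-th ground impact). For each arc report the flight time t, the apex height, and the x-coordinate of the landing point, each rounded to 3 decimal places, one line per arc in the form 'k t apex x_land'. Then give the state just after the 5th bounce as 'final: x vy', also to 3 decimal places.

Arc 1: start y=6.840, vy=21.400 → t=4.662, apex=30.181, x_land=66.107, impact vy=-24.334
  bounce: vy ← 0.49·24.334 = 11.924
Arc 2: start y=0.000, vy=11.924 → t=2.431, apex=7.247, x_land=100.578, impact vy=-11.924
  bounce: vy ← 0.49·11.924 = 5.843
Arc 3: start y=0.000, vy=5.843 → t=1.191, apex=1.740, x_land=117.469, impact vy=-5.843
  bounce: vy ← 0.49·5.843 = 2.863
Arc 4: start y=0.000, vy=2.863 → t=0.584, apex=0.418, x_land=125.746, impact vy=-2.863
  bounce: vy ← 0.49·2.863 = 1.403
Arc 5: start y=0.000, vy=1.403 → t=0.286, apex=0.100, x_land=129.801, impact vy=-1.403
  bounce: vy ← 0.49·1.403 = 0.687

1 4.662 30.181 66.107
2 2.431 7.247 100.578
3 1.191 1.740 117.469
4 0.584 0.418 125.746
5 0.286 0.100 129.801
final: 129.801 0.687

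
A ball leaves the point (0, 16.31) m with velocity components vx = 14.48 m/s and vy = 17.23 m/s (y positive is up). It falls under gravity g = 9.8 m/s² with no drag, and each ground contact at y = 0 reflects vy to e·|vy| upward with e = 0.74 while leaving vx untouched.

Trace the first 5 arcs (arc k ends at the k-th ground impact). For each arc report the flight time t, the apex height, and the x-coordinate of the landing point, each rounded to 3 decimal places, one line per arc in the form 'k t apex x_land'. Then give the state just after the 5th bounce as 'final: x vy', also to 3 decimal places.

Arc 1: start y=16.310, vy=17.230 → t=4.292, apex=31.457, x_land=62.146, impact vy=-24.830
  bounce: vy ← 0.74·24.830 = 18.374
Arc 2: start y=0.000, vy=18.374 → t=3.750, apex=17.226, x_land=116.445, impact vy=-18.374
  bounce: vy ← 0.74·18.374 = 13.597
Arc 3: start y=0.000, vy=13.597 → t=2.775, apex=9.433, x_land=156.626, impact vy=-13.597
  bounce: vy ← 0.74·13.597 = 10.062
Arc 4: start y=0.000, vy=10.062 → t=2.053, apex=5.165, x_land=186.360, impact vy=-10.062
  bounce: vy ← 0.74·10.062 = 7.446
Arc 5: start y=0.000, vy=7.446 → t=1.520, apex=2.829, x_land=208.363, impact vy=-7.446
  bounce: vy ← 0.74·7.446 = 5.510

1 4.292 31.457 62.146
2 3.750 17.226 116.445
3 2.775 9.433 156.626
4 2.053 5.165 186.360
5 1.520 2.829 208.363
final: 208.363 5.510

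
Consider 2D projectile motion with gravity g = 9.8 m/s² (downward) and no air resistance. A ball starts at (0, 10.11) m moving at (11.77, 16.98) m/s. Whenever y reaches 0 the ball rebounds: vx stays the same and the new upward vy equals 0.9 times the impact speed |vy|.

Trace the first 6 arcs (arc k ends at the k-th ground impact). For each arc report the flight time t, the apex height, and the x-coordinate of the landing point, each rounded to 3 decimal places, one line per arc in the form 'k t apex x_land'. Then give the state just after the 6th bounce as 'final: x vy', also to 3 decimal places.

Arc 1: start y=10.110, vy=16.980 → t=3.983, apex=24.820, x_land=46.883, impact vy=-22.056
  bounce: vy ← 0.9·22.056 = 19.851
Arc 2: start y=0.000, vy=19.851 → t=4.051, apex=20.104, x_land=94.565, impact vy=-19.851
  bounce: vy ← 0.9·19.851 = 17.866
Arc 3: start y=0.000, vy=17.866 → t=3.646, apex=16.285, x_land=137.479, impact vy=-17.866
  bounce: vy ← 0.9·17.866 = 16.079
Arc 4: start y=0.000, vy=16.079 → t=3.281, apex=13.190, x_land=176.101, impact vy=-16.079
  bounce: vy ← 0.9·16.079 = 14.471
Arc 5: start y=0.000, vy=14.471 → t=2.953, apex=10.684, x_land=210.861, impact vy=-14.471
  bounce: vy ← 0.9·14.471 = 13.024
Arc 6: start y=0.000, vy=13.024 → t=2.658, apex=8.654, x_land=242.146, impact vy=-13.024
  bounce: vy ← 0.9·13.024 = 11.722

1 3.983 24.820 46.883
2 4.051 20.104 94.565
3 3.646 16.285 137.479
4 3.281 13.190 176.101
5 2.953 10.684 210.861
6 2.658 8.654 242.146
final: 242.146 11.722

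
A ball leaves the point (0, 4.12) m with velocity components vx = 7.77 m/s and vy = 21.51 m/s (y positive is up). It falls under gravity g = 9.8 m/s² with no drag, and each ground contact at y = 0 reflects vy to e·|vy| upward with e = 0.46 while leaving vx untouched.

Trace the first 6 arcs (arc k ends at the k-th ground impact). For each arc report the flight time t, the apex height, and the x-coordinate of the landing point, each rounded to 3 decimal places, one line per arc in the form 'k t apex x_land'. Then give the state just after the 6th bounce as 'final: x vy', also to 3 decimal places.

Arc 1: start y=4.120, vy=21.510 → t=4.574, apex=27.726, x_land=35.537, impact vy=-23.312
  bounce: vy ← 0.46·23.312 = 10.723
Arc 2: start y=0.000, vy=10.723 → t=2.188, apex=5.867, x_land=52.541, impact vy=-10.723
  bounce: vy ← 0.46·10.723 = 4.933
Arc 3: start y=0.000, vy=4.933 → t=1.007, apex=1.241, x_land=60.363, impact vy=-4.933
  bounce: vy ← 0.46·4.933 = 2.269
Arc 4: start y=0.000, vy=2.269 → t=0.463, apex=0.263, x_land=63.961, impact vy=-2.269
  bounce: vy ← 0.46·2.269 = 1.044
Arc 5: start y=0.000, vy=1.044 → t=0.213, apex=0.056, x_land=65.616, impact vy=-1.044
  bounce: vy ← 0.46·1.044 = 0.480
Arc 6: start y=0.000, vy=0.480 → t=0.098, apex=0.012, x_land=66.378, impact vy=-0.480
  bounce: vy ← 0.46·0.480 = 0.221

1 4.574 27.726 35.537
2 2.188 5.867 52.541
3 1.007 1.241 60.363
4 0.463 0.263 63.961
5 0.213 0.056 65.616
6 0.098 0.012 66.378
final: 66.378 0.221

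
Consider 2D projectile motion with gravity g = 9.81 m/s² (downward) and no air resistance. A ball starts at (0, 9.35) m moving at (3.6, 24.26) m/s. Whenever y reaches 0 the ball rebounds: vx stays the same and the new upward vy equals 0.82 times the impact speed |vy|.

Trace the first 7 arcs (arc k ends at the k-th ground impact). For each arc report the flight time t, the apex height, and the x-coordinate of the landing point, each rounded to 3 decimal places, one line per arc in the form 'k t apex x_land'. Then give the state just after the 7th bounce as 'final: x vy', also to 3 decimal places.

Arc 1: start y=9.350, vy=24.260 → t=5.305, apex=39.347, x_land=19.099, impact vy=-27.785
  bounce: vy ← 0.82·27.785 = 22.784
Arc 2: start y=0.000, vy=22.784 → t=4.645, apex=26.457, x_land=35.821, impact vy=-22.784
  bounce: vy ← 0.82·22.784 = 18.682
Arc 3: start y=0.000, vy=18.682 → t=3.809, apex=17.790, x_land=49.533, impact vy=-18.682
  bounce: vy ← 0.82·18.682 = 15.320
Arc 4: start y=0.000, vy=15.320 → t=3.123, apex=11.962, x_land=60.777, impact vy=-15.320
  bounce: vy ← 0.82·15.320 = 12.562
Arc 5: start y=0.000, vy=12.562 → t=2.561, apex=8.043, x_land=69.996, impact vy=-12.562
  bounce: vy ← 0.82·12.562 = 10.301
Arc 6: start y=0.000, vy=10.301 → t=2.100, apex=5.408, x_land=77.557, impact vy=-10.301
  bounce: vy ← 0.82·10.301 = 8.447
Arc 7: start y=0.000, vy=8.447 → t=1.722, apex=3.636, x_land=83.756, impact vy=-8.447
  bounce: vy ← 0.82·8.447 = 6.926

1 5.305 39.347 19.099
2 4.645 26.457 35.821
3 3.809 17.790 49.533
4 3.123 11.962 60.777
5 2.561 8.043 69.996
6 2.100 5.408 77.557
7 1.722 3.636 83.756
final: 83.756 6.926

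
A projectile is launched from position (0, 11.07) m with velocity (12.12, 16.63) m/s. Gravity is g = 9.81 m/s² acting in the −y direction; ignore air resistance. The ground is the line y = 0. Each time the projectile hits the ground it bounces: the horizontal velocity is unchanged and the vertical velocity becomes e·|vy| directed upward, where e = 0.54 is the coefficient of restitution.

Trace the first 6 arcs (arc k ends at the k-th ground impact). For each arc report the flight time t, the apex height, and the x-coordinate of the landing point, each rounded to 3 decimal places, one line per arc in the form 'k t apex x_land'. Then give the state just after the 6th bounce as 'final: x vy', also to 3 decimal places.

Arc 1: start y=11.070, vy=16.630 → t=3.960, apex=25.166, x_land=47.999, impact vy=-22.220
  bounce: vy ← 0.54·22.220 = 11.999
Arc 2: start y=0.000, vy=11.999 → t=2.446, apex=7.338, x_land=77.648, impact vy=-11.999
  bounce: vy ← 0.54·11.999 = 6.479
Arc 3: start y=0.000, vy=6.479 → t=1.321, apex=2.140, x_land=93.658, impact vy=-6.479
  bounce: vy ← 0.54·6.479 = 3.499
Arc 4: start y=0.000, vy=3.499 → t=0.713, apex=0.624, x_land=102.304, impact vy=-3.499
  bounce: vy ← 0.54·3.499 = 1.889
Arc 5: start y=0.000, vy=1.889 → t=0.385, apex=0.182, x_land=106.973, impact vy=-1.889
  bounce: vy ← 0.54·1.889 = 1.020
Arc 6: start y=0.000, vy=1.020 → t=0.208, apex=0.053, x_land=109.494, impact vy=-1.020
  bounce: vy ← 0.54·1.020 = 0.551

1 3.960 25.166 47.999
2 2.446 7.338 77.648
3 1.321 2.140 93.658
4 0.713 0.624 102.304
5 0.385 0.182 106.973
6 0.208 0.053 109.494
final: 109.494 0.551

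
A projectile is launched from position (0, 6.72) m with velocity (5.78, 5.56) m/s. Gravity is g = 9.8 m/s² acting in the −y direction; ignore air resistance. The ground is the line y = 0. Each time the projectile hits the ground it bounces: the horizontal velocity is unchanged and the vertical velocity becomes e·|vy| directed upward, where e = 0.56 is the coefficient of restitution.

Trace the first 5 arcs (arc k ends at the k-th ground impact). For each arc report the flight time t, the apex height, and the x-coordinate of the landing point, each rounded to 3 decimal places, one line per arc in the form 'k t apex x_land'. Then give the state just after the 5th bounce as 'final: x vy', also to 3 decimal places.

Arc 1: start y=6.720, vy=5.560 → t=1.869, apex=8.297, x_land=10.801, impact vy=-12.752
  bounce: vy ← 0.56·12.752 = 7.141
Arc 2: start y=0.000, vy=7.141 → t=1.457, apex=2.602, x_land=19.225, impact vy=-7.141
  bounce: vy ← 0.56·7.141 = 3.999
Arc 3: start y=0.000, vy=3.999 → t=0.816, apex=0.816, x_land=23.942, impact vy=-3.999
  bounce: vy ← 0.56·3.999 = 2.240
Arc 4: start y=0.000, vy=2.240 → t=0.457, apex=0.256, x_land=26.584, impact vy=-2.240
  bounce: vy ← 0.56·2.240 = 1.254
Arc 5: start y=0.000, vy=1.254 → t=0.256, apex=0.080, x_land=28.063, impact vy=-1.254
  bounce: vy ← 0.56·1.254 = 0.702

1 1.869 8.297 10.801
2 1.457 2.602 19.225
3 0.816 0.816 23.942
4 0.457 0.256 26.584
5 0.256 0.080 28.063
final: 28.063 0.702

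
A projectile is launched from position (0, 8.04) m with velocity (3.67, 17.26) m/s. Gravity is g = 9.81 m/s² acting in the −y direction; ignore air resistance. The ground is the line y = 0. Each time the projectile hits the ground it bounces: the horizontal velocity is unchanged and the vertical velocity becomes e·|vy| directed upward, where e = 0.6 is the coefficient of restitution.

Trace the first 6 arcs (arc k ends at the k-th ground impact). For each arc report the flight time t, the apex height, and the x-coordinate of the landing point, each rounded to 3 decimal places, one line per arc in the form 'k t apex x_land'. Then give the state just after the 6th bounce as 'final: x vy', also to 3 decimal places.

1 3.935 23.224 14.443
2 2.611 8.361 24.026
3 1.567 3.010 29.775
4 0.940 1.084 33.225
5 0.564 0.390 35.295
6 0.338 0.140 36.537
final: 36.537 0.996

Arc 1: start y=8.040, vy=17.260 → t=3.935, apex=23.224, x_land=14.443, impact vy=-21.346
  bounce: vy ← 0.6·21.346 = 12.808
Arc 2: start y=0.000, vy=12.808 → t=2.611, apex=8.361, x_land=24.026, impact vy=-12.808
  bounce: vy ← 0.6·12.808 = 7.685
Arc 3: start y=0.000, vy=7.685 → t=1.567, apex=3.010, x_land=29.775, impact vy=-7.685
  bounce: vy ← 0.6·7.685 = 4.611
Arc 4: start y=0.000, vy=4.611 → t=0.940, apex=1.084, x_land=33.225, impact vy=-4.611
  bounce: vy ← 0.6·4.611 = 2.766
Arc 5: start y=0.000, vy=2.766 → t=0.564, apex=0.390, x_land=35.295, impact vy=-2.766
  bounce: vy ← 0.6·2.766 = 1.660
Arc 6: start y=0.000, vy=1.660 → t=0.338, apex=0.140, x_land=36.537, impact vy=-1.660
  bounce: vy ← 0.6·1.660 = 0.996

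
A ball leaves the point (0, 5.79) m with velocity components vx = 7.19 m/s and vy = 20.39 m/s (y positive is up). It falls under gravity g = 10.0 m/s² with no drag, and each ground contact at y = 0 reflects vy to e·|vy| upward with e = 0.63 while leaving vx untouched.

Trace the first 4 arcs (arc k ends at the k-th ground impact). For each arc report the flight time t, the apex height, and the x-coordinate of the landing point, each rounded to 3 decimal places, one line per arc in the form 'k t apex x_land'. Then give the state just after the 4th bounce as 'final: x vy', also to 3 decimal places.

Arc 1: start y=5.790, vy=20.390 → t=4.345, apex=26.578, x_land=31.237, impact vy=-23.055
  bounce: vy ← 0.63·23.055 = 14.525
Arc 2: start y=0.000, vy=14.525 → t=2.905, apex=10.549, x_land=52.124, impact vy=-14.525
  bounce: vy ← 0.63·14.525 = 9.151
Arc 3: start y=0.000, vy=9.151 → t=1.830, apex=4.187, x_land=65.283, impact vy=-9.151
  bounce: vy ← 0.63·9.151 = 5.765
Arc 4: start y=0.000, vy=5.765 → t=1.153, apex=1.662, x_land=73.573, impact vy=-5.765
  bounce: vy ← 0.63·5.765 = 3.632

1 4.345 26.578 31.237
2 2.905 10.549 52.124
3 1.830 4.187 65.283
4 1.153 1.662 73.573
final: 73.573 3.632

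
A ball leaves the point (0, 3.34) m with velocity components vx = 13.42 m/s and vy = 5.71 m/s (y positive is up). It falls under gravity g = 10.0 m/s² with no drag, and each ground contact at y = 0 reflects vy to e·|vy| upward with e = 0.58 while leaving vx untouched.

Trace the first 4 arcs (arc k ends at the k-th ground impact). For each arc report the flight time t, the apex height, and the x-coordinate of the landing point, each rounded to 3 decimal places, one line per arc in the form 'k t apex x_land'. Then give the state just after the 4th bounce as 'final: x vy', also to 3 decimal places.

1 1.568 4.970 21.043
2 1.157 1.672 36.564
3 0.671 0.562 45.566
4 0.389 0.189 50.787
final: 50.787 1.128

Arc 1: start y=3.340, vy=5.710 → t=1.568, apex=4.970, x_land=21.043, impact vy=-9.970
  bounce: vy ← 0.58·9.970 = 5.783
Arc 2: start y=0.000, vy=5.783 → t=1.157, apex=1.672, x_land=36.564, impact vy=-5.783
  bounce: vy ← 0.58·5.783 = 3.354
Arc 3: start y=0.000, vy=3.354 → t=0.671, apex=0.562, x_land=45.566, impact vy=-3.354
  bounce: vy ← 0.58·3.354 = 1.945
Arc 4: start y=0.000, vy=1.945 → t=0.389, apex=0.189, x_land=50.787, impact vy=-1.945
  bounce: vy ← 0.58·1.945 = 1.128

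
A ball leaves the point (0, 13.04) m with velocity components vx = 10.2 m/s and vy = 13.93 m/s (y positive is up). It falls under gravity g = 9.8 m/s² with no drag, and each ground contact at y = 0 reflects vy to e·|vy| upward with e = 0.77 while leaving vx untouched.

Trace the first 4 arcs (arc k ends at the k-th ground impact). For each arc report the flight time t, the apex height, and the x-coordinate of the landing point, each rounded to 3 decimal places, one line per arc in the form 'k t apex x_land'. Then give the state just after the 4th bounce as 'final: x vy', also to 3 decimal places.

Arc 1: start y=13.040, vy=13.930 → t=3.585, apex=22.940, x_land=36.569, impact vy=-21.204
  bounce: vy ← 0.77·21.204 = 16.327
Arc 2: start y=0.000, vy=16.327 → t=3.332, apex=13.601, x_land=70.556, impact vy=-16.327
  bounce: vy ← 0.77·16.327 = 12.572
Arc 3: start y=0.000, vy=12.572 → t=2.566, apex=8.064, x_land=96.727, impact vy=-12.572
  bounce: vy ← 0.77·12.572 = 9.681
Arc 4: start y=0.000, vy=9.681 → t=1.976, apex=4.781, x_land=116.878, impact vy=-9.681
  bounce: vy ← 0.77·9.681 = 7.454

1 3.585 22.940 36.569
2 3.332 13.601 70.556
3 2.566 8.064 96.727
4 1.976 4.781 116.878
final: 116.878 7.454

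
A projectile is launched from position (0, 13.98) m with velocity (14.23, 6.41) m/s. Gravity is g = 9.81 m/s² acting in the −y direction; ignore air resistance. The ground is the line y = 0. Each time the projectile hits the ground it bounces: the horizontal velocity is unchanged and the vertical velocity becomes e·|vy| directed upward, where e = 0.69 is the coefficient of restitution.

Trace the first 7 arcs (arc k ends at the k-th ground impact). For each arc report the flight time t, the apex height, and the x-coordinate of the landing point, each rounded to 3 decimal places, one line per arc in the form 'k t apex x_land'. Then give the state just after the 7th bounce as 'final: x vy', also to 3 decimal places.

Arc 1: start y=13.980, vy=6.410 → t=2.464, apex=16.074, x_land=35.058, impact vy=-17.759
  bounce: vy ← 0.69·17.759 = 12.254
Arc 2: start y=0.000, vy=12.254 → t=2.498, apex=7.653, x_land=70.607, impact vy=-12.254
  bounce: vy ← 0.69·12.254 = 8.455
Arc 3: start y=0.000, vy=8.455 → t=1.724, apex=3.644, x_land=95.136, impact vy=-8.455
  bounce: vy ← 0.69·8.455 = 5.834
Arc 4: start y=0.000, vy=5.834 → t=1.189, apex=1.735, x_land=112.061, impact vy=-5.834
  bounce: vy ← 0.69·5.834 = 4.025
Arc 5: start y=0.000, vy=4.025 → t=0.821, apex=0.826, x_land=123.740, impact vy=-4.025
  bounce: vy ← 0.69·4.025 = 2.778
Arc 6: start y=0.000, vy=2.778 → t=0.566, apex=0.393, x_land=131.798, impact vy=-2.778
  bounce: vy ← 0.69·2.778 = 1.916
Arc 7: start y=0.000, vy=1.916 → t=0.391, apex=0.187, x_land=137.358, impact vy=-1.916
  bounce: vy ← 0.69·1.916 = 1.322

1 2.464 16.074 35.058
2 2.498 7.653 70.607
3 1.724 3.644 95.136
4 1.189 1.735 112.061
5 0.821 0.826 123.740
6 0.566 0.393 131.798
7 0.391 0.187 137.358
final: 137.358 1.322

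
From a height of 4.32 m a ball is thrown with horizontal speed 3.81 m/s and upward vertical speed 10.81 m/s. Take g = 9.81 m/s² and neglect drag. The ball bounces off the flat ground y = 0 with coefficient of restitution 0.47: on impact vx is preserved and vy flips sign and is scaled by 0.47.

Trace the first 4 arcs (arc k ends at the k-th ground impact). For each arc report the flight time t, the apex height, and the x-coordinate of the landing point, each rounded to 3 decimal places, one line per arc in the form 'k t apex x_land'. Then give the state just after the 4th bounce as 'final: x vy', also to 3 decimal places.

1 2.549 10.276 9.713
2 1.361 2.270 14.897
3 0.639 0.501 17.333
4 0.301 0.111 18.478
final: 18.478 0.693

Arc 1: start y=4.320, vy=10.810 → t=2.549, apex=10.276, x_land=9.713, impact vy=-14.199
  bounce: vy ← 0.47·14.199 = 6.674
Arc 2: start y=0.000, vy=6.674 → t=1.361, apex=2.270, x_land=14.897, impact vy=-6.674
  bounce: vy ← 0.47·6.674 = 3.137
Arc 3: start y=0.000, vy=3.137 → t=0.639, apex=0.501, x_land=17.333, impact vy=-3.137
  bounce: vy ← 0.47·3.137 = 1.474
Arc 4: start y=0.000, vy=1.474 → t=0.301, apex=0.111, x_land=18.478, impact vy=-1.474
  bounce: vy ← 0.47·1.474 = 0.693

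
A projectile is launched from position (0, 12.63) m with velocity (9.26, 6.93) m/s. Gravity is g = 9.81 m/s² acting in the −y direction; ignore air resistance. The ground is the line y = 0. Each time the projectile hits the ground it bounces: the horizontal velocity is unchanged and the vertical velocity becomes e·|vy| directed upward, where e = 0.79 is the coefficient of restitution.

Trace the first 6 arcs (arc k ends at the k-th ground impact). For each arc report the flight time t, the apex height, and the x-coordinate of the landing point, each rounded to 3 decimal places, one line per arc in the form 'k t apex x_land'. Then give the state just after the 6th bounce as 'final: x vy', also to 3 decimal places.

Arc 1: start y=12.630, vy=6.930 → t=2.460, apex=15.078, x_land=22.777, impact vy=-17.200
  bounce: vy ← 0.79·17.200 = 13.588
Arc 2: start y=0.000, vy=13.588 → t=2.770, apex=9.410, x_land=48.428, impact vy=-13.588
  bounce: vy ← 0.79·13.588 = 10.734
Arc 3: start y=0.000, vy=10.734 → t=2.188, apex=5.873, x_land=68.693, impact vy=-10.734
  bounce: vy ← 0.79·10.734 = 8.480
Arc 4: start y=0.000, vy=8.480 → t=1.729, apex=3.665, x_land=84.703, impact vy=-8.480
  bounce: vy ← 0.79·8.480 = 6.699
Arc 5: start y=0.000, vy=6.699 → t=1.366, apex=2.287, x_land=97.350, impact vy=-6.699
  bounce: vy ← 0.79·6.699 = 5.292
Arc 6: start y=0.000, vy=5.292 → t=1.079, apex=1.428, x_land=107.341, impact vy=-5.292
  bounce: vy ← 0.79·5.292 = 4.181

1 2.460 15.078 22.777
2 2.770 9.410 48.428
3 2.188 5.873 68.693
4 1.729 3.665 84.703
5 1.366 2.287 97.350
6 1.079 1.428 107.341
final: 107.341 4.181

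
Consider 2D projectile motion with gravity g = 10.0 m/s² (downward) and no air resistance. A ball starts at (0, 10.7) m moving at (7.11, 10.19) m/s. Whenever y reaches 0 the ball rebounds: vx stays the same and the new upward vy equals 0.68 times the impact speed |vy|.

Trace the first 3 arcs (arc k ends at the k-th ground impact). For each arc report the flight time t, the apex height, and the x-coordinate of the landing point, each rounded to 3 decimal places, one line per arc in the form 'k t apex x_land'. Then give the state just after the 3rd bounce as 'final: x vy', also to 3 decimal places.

1 2.802 15.892 19.921
2 2.425 7.348 37.160
3 1.649 3.398 48.882
final: 48.882 5.606

Arc 1: start y=10.700, vy=10.190 → t=2.802, apex=15.892, x_land=19.921, impact vy=-17.828
  bounce: vy ← 0.68·17.828 = 12.123
Arc 2: start y=0.000, vy=12.123 → t=2.425, apex=7.348, x_land=37.160, impact vy=-12.123
  bounce: vy ← 0.68·12.123 = 8.244
Arc 3: start y=0.000, vy=8.244 → t=1.649, apex=3.398, x_land=48.882, impact vy=-8.244
  bounce: vy ← 0.68·8.244 = 5.606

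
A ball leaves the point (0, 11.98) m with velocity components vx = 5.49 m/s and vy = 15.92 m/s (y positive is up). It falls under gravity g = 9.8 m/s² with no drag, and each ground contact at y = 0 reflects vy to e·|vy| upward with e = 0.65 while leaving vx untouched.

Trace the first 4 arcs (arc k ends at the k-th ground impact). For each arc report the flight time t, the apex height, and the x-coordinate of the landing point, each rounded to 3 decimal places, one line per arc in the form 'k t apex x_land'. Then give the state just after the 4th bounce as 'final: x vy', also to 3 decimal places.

Arc 1: start y=11.980, vy=15.920 → t=3.879, apex=24.911, x_land=21.297, impact vy=-22.096
  bounce: vy ← 0.65·22.096 = 14.363
Arc 2: start y=0.000, vy=14.363 → t=2.931, apex=10.525, x_land=37.389, impact vy=-14.363
  bounce: vy ← 0.65·14.363 = 9.336
Arc 3: start y=0.000, vy=9.336 → t=1.905, apex=4.447, x_land=47.849, impact vy=-9.336
  bounce: vy ← 0.65·9.336 = 6.068
Arc 4: start y=0.000, vy=6.068 → t=1.238, apex=1.879, x_land=54.648, impact vy=-6.068
  bounce: vy ← 0.65·6.068 = 3.944

1 3.879 24.911 21.297
2 2.931 10.525 37.389
3 1.905 4.447 47.849
4 1.238 1.879 54.648
final: 54.648 3.944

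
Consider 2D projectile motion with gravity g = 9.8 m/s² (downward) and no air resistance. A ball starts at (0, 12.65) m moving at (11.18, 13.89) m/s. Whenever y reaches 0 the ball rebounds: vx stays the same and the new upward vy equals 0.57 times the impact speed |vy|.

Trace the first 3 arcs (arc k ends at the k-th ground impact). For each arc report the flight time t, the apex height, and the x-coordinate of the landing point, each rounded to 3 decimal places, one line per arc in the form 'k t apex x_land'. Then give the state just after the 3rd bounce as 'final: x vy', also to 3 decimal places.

Arc 1: start y=12.650, vy=13.890 → t=3.560, apex=22.493, x_land=39.800, impact vy=-20.997
  bounce: vy ← 0.57·20.997 = 11.968
Arc 2: start y=0.000, vy=11.968 → t=2.443, apex=7.308, x_land=67.107, impact vy=-11.968
  bounce: vy ← 0.57·11.968 = 6.822
Arc 3: start y=0.000, vy=6.822 → t=1.392, apex=2.374, x_land=82.672, impact vy=-6.822
  bounce: vy ← 0.57·6.822 = 3.888

1 3.560 22.493 39.800
2 2.443 7.308 67.107
3 1.392 2.374 82.672
final: 82.672 3.888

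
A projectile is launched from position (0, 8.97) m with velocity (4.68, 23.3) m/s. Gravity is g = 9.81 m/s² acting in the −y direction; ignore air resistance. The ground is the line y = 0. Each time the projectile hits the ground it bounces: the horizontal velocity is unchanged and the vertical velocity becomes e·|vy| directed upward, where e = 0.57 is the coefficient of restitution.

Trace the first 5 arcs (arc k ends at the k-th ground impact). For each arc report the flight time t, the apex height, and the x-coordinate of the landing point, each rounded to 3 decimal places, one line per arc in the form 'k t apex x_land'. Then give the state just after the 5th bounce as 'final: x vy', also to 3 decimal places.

1 5.108 36.640 23.907
2 3.116 11.904 38.488
3 1.776 3.868 46.800
4 1.012 1.257 51.538
5 0.577 0.408 54.238
final: 54.238 1.613

Arc 1: start y=8.970, vy=23.300 → t=5.108, apex=36.640, x_land=23.907, impact vy=-26.812
  bounce: vy ← 0.57·26.812 = 15.283
Arc 2: start y=0.000, vy=15.283 → t=3.116, apex=11.904, x_land=38.488, impact vy=-15.283
  bounce: vy ← 0.57·15.283 = 8.711
Arc 3: start y=0.000, vy=8.711 → t=1.776, apex=3.868, x_land=46.800, impact vy=-8.711
  bounce: vy ← 0.57·8.711 = 4.965
Arc 4: start y=0.000, vy=4.965 → t=1.012, apex=1.257, x_land=51.538, impact vy=-4.965
  bounce: vy ← 0.57·4.965 = 2.830
Arc 5: start y=0.000, vy=2.830 → t=0.577, apex=0.408, x_land=54.238, impact vy=-2.830
  bounce: vy ← 0.57·2.830 = 1.613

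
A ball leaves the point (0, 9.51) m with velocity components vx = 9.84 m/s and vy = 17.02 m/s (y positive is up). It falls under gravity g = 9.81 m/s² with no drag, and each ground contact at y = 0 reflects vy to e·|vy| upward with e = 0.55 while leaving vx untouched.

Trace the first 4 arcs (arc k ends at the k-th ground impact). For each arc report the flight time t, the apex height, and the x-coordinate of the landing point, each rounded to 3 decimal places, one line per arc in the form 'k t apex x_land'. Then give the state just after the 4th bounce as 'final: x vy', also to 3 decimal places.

Arc 1: start y=9.510, vy=17.020 → t=3.960, apex=24.275, x_land=38.962, impact vy=-21.824
  bounce: vy ← 0.55·21.824 = 12.003
Arc 2: start y=0.000, vy=12.003 → t=2.447, apex=7.343, x_land=63.042, impact vy=-12.003
  bounce: vy ← 0.55·12.003 = 6.602
Arc 3: start y=0.000, vy=6.602 → t=1.346, apex=2.221, x_land=76.285, impact vy=-6.602
  bounce: vy ← 0.55·6.602 = 3.631
Arc 4: start y=0.000, vy=3.631 → t=0.740, apex=0.672, x_land=83.569, impact vy=-3.631
  bounce: vy ← 0.55·3.631 = 1.997

1 3.960 24.275 38.962
2 2.447 7.343 63.042
3 1.346 2.221 76.285
4 0.740 0.672 83.569
final: 83.569 1.997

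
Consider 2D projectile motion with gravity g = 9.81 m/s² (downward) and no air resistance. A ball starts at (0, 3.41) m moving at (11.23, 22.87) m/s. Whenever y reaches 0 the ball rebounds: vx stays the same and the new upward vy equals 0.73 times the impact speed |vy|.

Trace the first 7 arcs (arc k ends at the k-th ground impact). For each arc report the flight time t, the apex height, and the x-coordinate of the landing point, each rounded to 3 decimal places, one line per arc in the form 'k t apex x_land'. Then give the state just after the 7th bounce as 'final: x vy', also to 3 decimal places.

1 4.807 30.068 53.985
2 3.615 16.023 94.580
3 2.639 8.539 124.214
4 1.926 4.550 145.846
5 1.406 2.425 161.638
6 1.027 1.292 173.167
7 0.749 0.689 181.582
final: 181.582 2.683

Arc 1: start y=3.410, vy=22.870 → t=4.807, apex=30.068, x_land=53.985, impact vy=-24.289
  bounce: vy ← 0.73·24.289 = 17.731
Arc 2: start y=0.000, vy=17.731 → t=3.615, apex=16.023, x_land=94.580, impact vy=-17.731
  bounce: vy ← 0.73·17.731 = 12.943
Arc 3: start y=0.000, vy=12.943 → t=2.639, apex=8.539, x_land=124.214, impact vy=-12.943
  bounce: vy ← 0.73·12.943 = 9.449
Arc 4: start y=0.000, vy=9.449 → t=1.926, apex=4.550, x_land=145.846, impact vy=-9.449
  bounce: vy ← 0.73·9.449 = 6.898
Arc 5: start y=0.000, vy=6.898 → t=1.406, apex=2.425, x_land=161.638, impact vy=-6.898
  bounce: vy ← 0.73·6.898 = 5.035
Arc 6: start y=0.000, vy=5.035 → t=1.027, apex=1.292, x_land=173.167, impact vy=-5.035
  bounce: vy ← 0.73·5.035 = 3.676
Arc 7: start y=0.000, vy=3.676 → t=0.749, apex=0.689, x_land=181.582, impact vy=-3.676
  bounce: vy ← 0.73·3.676 = 2.683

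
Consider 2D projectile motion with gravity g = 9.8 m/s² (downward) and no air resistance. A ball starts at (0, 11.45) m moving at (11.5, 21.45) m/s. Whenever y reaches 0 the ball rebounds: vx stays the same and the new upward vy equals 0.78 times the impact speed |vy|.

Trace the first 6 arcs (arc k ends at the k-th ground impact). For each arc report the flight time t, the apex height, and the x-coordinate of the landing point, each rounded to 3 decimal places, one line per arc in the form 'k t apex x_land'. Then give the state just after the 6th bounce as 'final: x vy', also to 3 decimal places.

Arc 1: start y=11.450, vy=21.450 → t=4.859, apex=34.925, x_land=55.873, impact vy=-26.163
  bounce: vy ← 0.78·26.163 = 20.407
Arc 2: start y=0.000, vy=20.407 → t=4.165, apex=21.248, x_land=103.768, impact vy=-20.407
  bounce: vy ← 0.78·20.407 = 15.918
Arc 3: start y=0.000, vy=15.918 → t=3.249, apex=12.927, x_land=141.126, impact vy=-15.918
  bounce: vy ← 0.78·15.918 = 12.416
Arc 4: start y=0.000, vy=12.416 → t=2.534, apex=7.865, x_land=170.265, impact vy=-12.416
  bounce: vy ← 0.78·12.416 = 9.684
Arc 5: start y=0.000, vy=9.684 → t=1.976, apex=4.785, x_land=192.994, impact vy=-9.684
  bounce: vy ← 0.78·9.684 = 7.554
Arc 6: start y=0.000, vy=7.554 → t=1.542, apex=2.911, x_land=210.722, impact vy=-7.554
  bounce: vy ← 0.78·7.554 = 5.892

1 4.859 34.925 55.873
2 4.165 21.248 103.768
3 3.249 12.927 141.126
4 2.534 7.865 170.265
5 1.976 4.785 192.994
6 1.542 2.911 210.722
final: 210.722 5.892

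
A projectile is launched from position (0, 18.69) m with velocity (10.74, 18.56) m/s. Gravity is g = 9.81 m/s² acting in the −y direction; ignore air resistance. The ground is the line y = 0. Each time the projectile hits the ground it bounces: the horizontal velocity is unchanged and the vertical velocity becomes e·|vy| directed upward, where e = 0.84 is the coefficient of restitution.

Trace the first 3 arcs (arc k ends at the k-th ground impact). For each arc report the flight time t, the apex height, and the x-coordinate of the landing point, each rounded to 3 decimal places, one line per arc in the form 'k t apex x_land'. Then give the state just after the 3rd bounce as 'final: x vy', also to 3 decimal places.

1 4.610 36.247 49.515
2 4.567 25.576 98.565
3 3.836 18.046 139.766
final: 139.766 15.806

Arc 1: start y=18.690, vy=18.560 → t=4.610, apex=36.247, x_land=49.515, impact vy=-26.668
  bounce: vy ← 0.84·26.668 = 22.401
Arc 2: start y=0.000, vy=22.401 → t=4.567, apex=25.576, x_land=98.565, impact vy=-22.401
  bounce: vy ← 0.84·22.401 = 18.817
Arc 3: start y=0.000, vy=18.817 → t=3.836, apex=18.046, x_land=139.766, impact vy=-18.817
  bounce: vy ← 0.84·18.817 = 15.806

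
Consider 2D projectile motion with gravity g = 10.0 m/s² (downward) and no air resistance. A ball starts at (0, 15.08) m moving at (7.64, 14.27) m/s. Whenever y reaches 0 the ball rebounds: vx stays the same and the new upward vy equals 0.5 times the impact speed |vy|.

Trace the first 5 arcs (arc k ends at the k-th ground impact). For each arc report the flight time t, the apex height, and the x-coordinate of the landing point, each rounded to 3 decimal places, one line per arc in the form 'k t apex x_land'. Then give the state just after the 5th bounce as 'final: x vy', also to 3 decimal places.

Arc 1: start y=15.080, vy=14.270 → t=3.675, apex=25.262, x_land=28.075, impact vy=-22.477
  bounce: vy ← 0.5·22.477 = 11.239
Arc 2: start y=0.000, vy=11.239 → t=2.248, apex=6.315, x_land=45.248, impact vy=-11.239
  bounce: vy ← 0.5·11.239 = 5.619
Arc 3: start y=0.000, vy=5.619 → t=1.124, apex=1.579, x_land=53.834, impact vy=-5.619
  bounce: vy ← 0.5·5.619 = 2.810
Arc 4: start y=0.000, vy=2.810 → t=0.562, apex=0.395, x_land=58.127, impact vy=-2.810
  bounce: vy ← 0.5·2.810 = 1.405
Arc 5: start y=0.000, vy=1.405 → t=0.281, apex=0.099, x_land=60.274, impact vy=-1.405
  bounce: vy ← 0.5·1.405 = 0.702

1 3.675 25.262 28.075
2 2.248 6.315 45.248
3 1.124 1.579 53.834
4 0.562 0.395 58.127
5 0.281 0.099 60.274
final: 60.274 0.702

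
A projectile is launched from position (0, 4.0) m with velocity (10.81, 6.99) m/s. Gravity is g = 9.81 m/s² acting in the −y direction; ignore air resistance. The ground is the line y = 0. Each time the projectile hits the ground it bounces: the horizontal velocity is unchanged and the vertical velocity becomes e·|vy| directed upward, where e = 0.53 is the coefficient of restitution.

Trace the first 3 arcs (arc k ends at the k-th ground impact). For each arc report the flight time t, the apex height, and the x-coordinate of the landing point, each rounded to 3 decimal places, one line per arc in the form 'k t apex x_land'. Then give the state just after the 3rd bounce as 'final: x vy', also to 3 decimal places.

Arc 1: start y=4.000, vy=6.990 → t=1.863, apex=6.490, x_land=20.137, impact vy=-11.285
  bounce: vy ← 0.53·11.285 = 5.981
Arc 2: start y=0.000, vy=5.981 → t=1.219, apex=1.823, x_land=33.318, impact vy=-5.981
  bounce: vy ← 0.53·5.981 = 3.170
Arc 3: start y=0.000, vy=3.170 → t=0.646, apex=0.512, x_land=40.304, impact vy=-3.170
  bounce: vy ← 0.53·3.170 = 1.680

1 1.863 6.490 20.137
2 1.219 1.823 33.318
3 0.646 0.512 40.304
final: 40.304 1.680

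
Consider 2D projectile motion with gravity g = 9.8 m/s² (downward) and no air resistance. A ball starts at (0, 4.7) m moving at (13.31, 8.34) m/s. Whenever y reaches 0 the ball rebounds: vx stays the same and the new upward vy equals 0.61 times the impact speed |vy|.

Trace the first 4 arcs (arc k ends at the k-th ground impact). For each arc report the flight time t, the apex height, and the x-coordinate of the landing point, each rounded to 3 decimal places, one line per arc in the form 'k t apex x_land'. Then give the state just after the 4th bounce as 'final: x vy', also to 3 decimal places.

1 2.148 8.249 28.596
2 1.583 3.069 49.665
3 0.966 1.142 62.517
4 0.589 0.425 70.356
final: 70.356 1.761

Arc 1: start y=4.700, vy=8.340 → t=2.148, apex=8.249, x_land=28.596, impact vy=-12.715
  bounce: vy ← 0.61·12.715 = 7.756
Arc 2: start y=0.000, vy=7.756 → t=1.583, apex=3.069, x_land=49.665, impact vy=-7.756
  bounce: vy ← 0.61·7.756 = 4.731
Arc 3: start y=0.000, vy=4.731 → t=0.966, apex=1.142, x_land=62.517, impact vy=-4.731
  bounce: vy ← 0.61·4.731 = 2.886
Arc 4: start y=0.000, vy=2.886 → t=0.589, apex=0.425, x_land=70.356, impact vy=-2.886
  bounce: vy ← 0.61·2.886 = 1.761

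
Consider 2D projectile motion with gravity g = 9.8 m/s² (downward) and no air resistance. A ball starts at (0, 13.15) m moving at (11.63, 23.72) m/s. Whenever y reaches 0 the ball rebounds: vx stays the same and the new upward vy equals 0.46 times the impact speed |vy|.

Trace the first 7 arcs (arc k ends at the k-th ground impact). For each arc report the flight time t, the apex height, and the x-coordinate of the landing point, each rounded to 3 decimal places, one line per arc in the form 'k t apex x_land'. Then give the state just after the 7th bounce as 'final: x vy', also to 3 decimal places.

1 5.343 41.856 62.140
2 2.689 8.857 93.412
3 1.237 1.874 107.796
4 0.569 0.397 114.414
5 0.262 0.084 117.457
6 0.120 0.018 118.858
7 0.055 0.004 119.502
final: 119.502 0.125

Arc 1: start y=13.150, vy=23.720 → t=5.343, apex=41.856, x_land=62.140, impact vy=-28.642
  bounce: vy ← 0.46·28.642 = 13.175
Arc 2: start y=0.000, vy=13.175 → t=2.689, apex=8.857, x_land=93.412, impact vy=-13.175
  bounce: vy ← 0.46·13.175 = 6.061
Arc 3: start y=0.000, vy=6.061 → t=1.237, apex=1.874, x_land=107.796, impact vy=-6.061
  bounce: vy ← 0.46·6.061 = 2.788
Arc 4: start y=0.000, vy=2.788 → t=0.569, apex=0.397, x_land=114.414, impact vy=-2.788
  bounce: vy ← 0.46·2.788 = 1.282
Arc 5: start y=0.000, vy=1.282 → t=0.262, apex=0.084, x_land=117.457, impact vy=-1.282
  bounce: vy ← 0.46·1.282 = 0.590
Arc 6: start y=0.000, vy=0.590 → t=0.120, apex=0.018, x_land=118.858, impact vy=-0.590
  bounce: vy ← 0.46·0.590 = 0.271
Arc 7: start y=0.000, vy=0.271 → t=0.055, apex=0.004, x_land=119.502, impact vy=-0.271
  bounce: vy ← 0.46·0.271 = 0.125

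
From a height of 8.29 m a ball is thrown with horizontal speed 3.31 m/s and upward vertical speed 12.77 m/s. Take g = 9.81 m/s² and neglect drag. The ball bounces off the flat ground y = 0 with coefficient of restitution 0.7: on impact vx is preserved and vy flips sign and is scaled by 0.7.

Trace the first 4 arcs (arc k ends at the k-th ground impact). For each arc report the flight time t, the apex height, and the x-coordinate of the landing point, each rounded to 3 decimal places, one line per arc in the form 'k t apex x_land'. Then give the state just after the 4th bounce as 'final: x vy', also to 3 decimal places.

1 3.141 16.602 10.398
2 2.576 8.135 18.924
3 1.803 3.986 24.891
4 1.262 1.953 29.069
final: 29.069 4.333

Arc 1: start y=8.290, vy=12.770 → t=3.141, apex=16.602, x_land=10.398, impact vy=-18.048
  bounce: vy ← 0.7·18.048 = 12.633
Arc 2: start y=0.000, vy=12.633 → t=2.576, apex=8.135, x_land=18.924, impact vy=-12.633
  bounce: vy ← 0.7·12.633 = 8.843
Arc 3: start y=0.000, vy=8.843 → t=1.803, apex=3.986, x_land=24.891, impact vy=-8.843
  bounce: vy ← 0.7·8.843 = 6.190
Arc 4: start y=0.000, vy=6.190 → t=1.262, apex=1.953, x_land=29.069, impact vy=-6.190
  bounce: vy ← 0.7·6.190 = 4.333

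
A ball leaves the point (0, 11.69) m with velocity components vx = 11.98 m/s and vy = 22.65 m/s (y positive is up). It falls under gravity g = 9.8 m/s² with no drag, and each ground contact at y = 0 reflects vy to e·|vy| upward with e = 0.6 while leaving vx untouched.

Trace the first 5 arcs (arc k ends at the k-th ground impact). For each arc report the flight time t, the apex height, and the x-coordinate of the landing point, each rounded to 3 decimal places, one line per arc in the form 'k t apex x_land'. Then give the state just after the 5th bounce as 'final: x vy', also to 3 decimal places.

1 5.091 37.865 60.991
2 3.336 13.631 100.954
3 2.001 4.907 124.931
4 1.201 1.767 139.318
5 0.721 0.636 147.950
final: 147.950 2.118

Arc 1: start y=11.690, vy=22.650 → t=5.091, apex=37.865, x_land=60.991, impact vy=-27.242
  bounce: vy ← 0.6·27.242 = 16.345
Arc 2: start y=0.000, vy=16.345 → t=3.336, apex=13.631, x_land=100.954, impact vy=-16.345
  bounce: vy ← 0.6·16.345 = 9.807
Arc 3: start y=0.000, vy=9.807 → t=2.001, apex=4.907, x_land=124.931, impact vy=-9.807
  bounce: vy ← 0.6·9.807 = 5.884
Arc 4: start y=0.000, vy=5.884 → t=1.201, apex=1.767, x_land=139.318, impact vy=-5.884
  bounce: vy ← 0.6·5.884 = 3.531
Arc 5: start y=0.000, vy=3.531 → t=0.721, apex=0.636, x_land=147.950, impact vy=-3.531
  bounce: vy ← 0.6·3.531 = 2.118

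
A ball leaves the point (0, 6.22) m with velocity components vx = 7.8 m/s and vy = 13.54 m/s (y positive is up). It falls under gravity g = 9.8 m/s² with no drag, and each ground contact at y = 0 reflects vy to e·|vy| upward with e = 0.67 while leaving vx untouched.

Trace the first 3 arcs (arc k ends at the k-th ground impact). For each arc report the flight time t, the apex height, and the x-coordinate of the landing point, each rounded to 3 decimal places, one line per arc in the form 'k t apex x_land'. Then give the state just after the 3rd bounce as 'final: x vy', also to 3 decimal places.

Arc 1: start y=6.220, vy=13.540 → t=3.164, apex=15.574, x_land=24.682, impact vy=-17.471
  bounce: vy ← 0.67·17.471 = 11.706
Arc 2: start y=0.000, vy=11.706 → t=2.389, apex=6.991, x_land=43.316, impact vy=-11.706
  bounce: vy ← 0.67·11.706 = 7.843
Arc 3: start y=0.000, vy=7.843 → t=1.601, apex=3.138, x_land=55.801, impact vy=-7.843
  bounce: vy ← 0.67·7.843 = 5.255

1 3.164 15.574 24.682
2 2.389 6.991 43.316
3 1.601 3.138 55.801
final: 55.801 5.255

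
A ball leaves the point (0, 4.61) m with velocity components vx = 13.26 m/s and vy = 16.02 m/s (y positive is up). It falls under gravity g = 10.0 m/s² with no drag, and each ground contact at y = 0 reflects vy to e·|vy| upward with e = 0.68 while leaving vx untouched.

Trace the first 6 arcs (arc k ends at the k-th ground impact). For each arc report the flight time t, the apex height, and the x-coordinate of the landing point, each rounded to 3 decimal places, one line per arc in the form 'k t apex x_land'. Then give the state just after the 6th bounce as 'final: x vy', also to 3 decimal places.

1 3.470 17.442 46.009
2 2.540 8.065 79.690
3 1.727 3.729 102.594
4 1.175 1.724 118.169
5 0.799 0.797 128.759
6 0.543 0.369 135.961
final: 135.961 1.847

Arc 1: start y=4.610, vy=16.020 → t=3.470, apex=17.442, x_land=46.009, impact vy=-18.677
  bounce: vy ← 0.68·18.677 = 12.701
Arc 2: start y=0.000, vy=12.701 → t=2.540, apex=8.065, x_land=79.690, impact vy=-12.701
  bounce: vy ← 0.68·12.701 = 8.636
Arc 3: start y=0.000, vy=8.636 → t=1.727, apex=3.729, x_land=102.594, impact vy=-8.636
  bounce: vy ← 0.68·8.636 = 5.873
Arc 4: start y=0.000, vy=5.873 → t=1.175, apex=1.724, x_land=118.169, impact vy=-5.873
  bounce: vy ← 0.68·5.873 = 3.993
Arc 5: start y=0.000, vy=3.993 → t=0.799, apex=0.797, x_land=128.759, impact vy=-3.993
  bounce: vy ← 0.68·3.993 = 2.716
Arc 6: start y=0.000, vy=2.716 → t=0.543, apex=0.369, x_land=135.961, impact vy=-2.716
  bounce: vy ← 0.68·2.716 = 1.847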